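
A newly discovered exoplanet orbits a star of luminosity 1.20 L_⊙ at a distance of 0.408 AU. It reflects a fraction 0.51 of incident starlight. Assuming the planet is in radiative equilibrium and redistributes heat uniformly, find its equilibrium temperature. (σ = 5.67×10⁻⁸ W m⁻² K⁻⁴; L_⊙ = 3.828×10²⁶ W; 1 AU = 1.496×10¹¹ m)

T_eq ≈ 382 K

d = 0.408 AU = 6.10×10¹⁰ m.
L = 1.20 × 3.828×10²⁶ = 4.59×10²⁶ W.
Flux: S = L/(4πd²) = 4.59×10²⁶/(4π×(6.10×10¹⁰)²) = 9810 W m⁻².
Energy balance: absorbed = emitted ⇒ πR²·S(1−A) = 4πR²·σT_eq⁴, so T_eq⁴ = S(1−A)/(4σ).
T_eq = [9810 × 0.49 / (4 × 5.67×10⁻⁸)]^(1/4) = (2.12×10¹⁰)^(1/4) = 382 K.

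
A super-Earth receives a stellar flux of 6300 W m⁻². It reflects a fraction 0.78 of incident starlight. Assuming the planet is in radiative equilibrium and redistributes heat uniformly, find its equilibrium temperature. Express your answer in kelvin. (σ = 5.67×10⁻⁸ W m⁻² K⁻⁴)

Energy balance: absorbed = emitted ⇒ πR²·S(1−A) = 4πR²·σT_eq⁴, so T_eq⁴ = S(1−A)/(4σ).
T_eq = [6300 × 0.22 / (4 × 5.67×10⁻⁸)]^(1/4) = (6.11×10⁹)^(1/4) = 280 K.

T_eq ≈ 280 K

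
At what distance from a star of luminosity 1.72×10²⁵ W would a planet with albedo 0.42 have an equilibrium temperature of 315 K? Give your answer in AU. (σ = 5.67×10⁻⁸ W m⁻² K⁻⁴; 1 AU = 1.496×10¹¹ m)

From T_eq⁴ = L(1−A)/(16πσd²): d = √[L(1−A)/(16πσT_eq⁴)].
d = √[1.72×10²⁵ × 0.58 / (16π × 5.67×10⁻⁸ × (315)⁴)] = 1.89×10¹⁰ m = 0.126 AU.

d ≈ 0.126 AU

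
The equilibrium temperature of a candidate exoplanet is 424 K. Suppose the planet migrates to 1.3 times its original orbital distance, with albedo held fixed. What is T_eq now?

T_eq ∝ L^(1/4) · d^(−1/2).
T′ = 424 / 1.3^(1/2) = 372 K.

T_eq ≈ 372 K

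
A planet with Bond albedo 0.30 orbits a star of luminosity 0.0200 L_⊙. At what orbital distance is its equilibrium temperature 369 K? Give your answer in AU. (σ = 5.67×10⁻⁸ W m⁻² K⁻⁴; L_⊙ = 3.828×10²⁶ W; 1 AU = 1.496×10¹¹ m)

L = 0.0200 × 3.828×10²⁶ = 7.66×10²⁴ W.
From T_eq⁴ = L(1−A)/(16πσd²): d = √[L(1−A)/(16πσT_eq⁴)].
d = √[7.66×10²⁴ × 0.70 / (16π × 5.67×10⁻⁸ × (369)⁴)] = 1.01×10¹⁰ m = 0.0673 AU.

d ≈ 0.0673 AU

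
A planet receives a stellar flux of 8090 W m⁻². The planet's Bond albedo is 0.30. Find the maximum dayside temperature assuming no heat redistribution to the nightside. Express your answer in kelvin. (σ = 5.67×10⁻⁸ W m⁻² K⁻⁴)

T_ss ≈ 562 K

With no redistribution each surface element balances locally: S(1−A) = σT⁴.
T = [8090 × 0.70 / 5.67×10⁻⁸]^(1/4) = (9.99×10¹⁰)^(1/4) = 562 K.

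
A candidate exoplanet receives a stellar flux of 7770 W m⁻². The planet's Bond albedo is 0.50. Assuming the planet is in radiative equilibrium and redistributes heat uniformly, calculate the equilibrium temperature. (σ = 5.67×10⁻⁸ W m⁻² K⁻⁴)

Energy balance: absorbed = emitted ⇒ πR²·S(1−A) = 4πR²·σT_eq⁴, so T_eq⁴ = S(1−A)/(4σ).
T_eq = [7770 × 0.50 / (4 × 5.67×10⁻⁸)]^(1/4) = (1.71×10¹⁰)^(1/4) = 362 K.

T_eq ≈ 362 K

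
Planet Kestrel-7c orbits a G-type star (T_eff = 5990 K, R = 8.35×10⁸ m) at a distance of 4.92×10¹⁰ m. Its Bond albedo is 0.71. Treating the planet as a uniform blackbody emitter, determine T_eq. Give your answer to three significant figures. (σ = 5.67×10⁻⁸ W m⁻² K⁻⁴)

L = 4πR_⋆²σT_⋆⁴ = 4π(8.35×10⁸)² × 5.67×10⁻⁸ × (5990)⁴ = 6.40×10²⁶ W.
S = L/(4πd²) = 2.10×10⁴ W m⁻².
Energy balance: absorbed = emitted ⇒ πR²·S(1−A) = 4πR²·σT_eq⁴, so T_eq⁴ = S(1−A)/(4σ).
T_eq = [2.10×10⁴ × 0.29 / (4 × 5.67×10⁻⁸)]^(1/4) = (2.69×10¹⁰)^(1/4) = 405 K.

T_eq ≈ 405 K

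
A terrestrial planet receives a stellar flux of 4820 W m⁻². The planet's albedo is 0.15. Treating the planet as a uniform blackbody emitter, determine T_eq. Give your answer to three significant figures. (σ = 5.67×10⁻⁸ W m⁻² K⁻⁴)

Energy balance: absorbed = emitted ⇒ πR²·S(1−A) = 4πR²·σT_eq⁴, so T_eq⁴ = S(1−A)/(4σ).
T_eq = [4820 × 0.85 / (4 × 5.67×10⁻⁸)]^(1/4) = (1.81×10¹⁰)^(1/4) = 367 K.

T_eq ≈ 367 K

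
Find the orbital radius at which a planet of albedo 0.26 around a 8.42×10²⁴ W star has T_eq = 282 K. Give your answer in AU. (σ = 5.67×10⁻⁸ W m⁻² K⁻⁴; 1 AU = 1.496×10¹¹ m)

d ≈ 0.124 AU

From T_eq⁴ = L(1−A)/(16πσd²): d = √[L(1−A)/(16πσT_eq⁴)].
d = √[8.42×10²⁴ × 0.74 / (16π × 5.67×10⁻⁸ × (282)⁴)] = 1.86×10¹⁰ m = 0.124 AU.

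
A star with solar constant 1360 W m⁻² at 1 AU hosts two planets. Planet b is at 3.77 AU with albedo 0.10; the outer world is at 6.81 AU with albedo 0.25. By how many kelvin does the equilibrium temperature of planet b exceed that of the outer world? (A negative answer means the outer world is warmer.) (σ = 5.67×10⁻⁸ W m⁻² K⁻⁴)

ΔT ≈ 40.4 K

T_eq = [S₀(1−A)/(4σd²)]^(1/4), so T ∝ (1−A)^(1/4) / √d.
T₁ = [1360×0.90/(4×5.67×10⁻⁸×3.77²)]^(1/4) = 139.59 K.
T₂ = [1360×0.75/(4×5.67×10⁻⁸×6.81²)]^(1/4) = 99.24 K.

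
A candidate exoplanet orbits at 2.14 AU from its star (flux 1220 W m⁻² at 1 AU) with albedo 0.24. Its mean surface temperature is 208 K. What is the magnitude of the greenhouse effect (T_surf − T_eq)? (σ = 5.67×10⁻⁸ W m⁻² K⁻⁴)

ΔT ≈ 35.1 K

S = 1220/2.14² = 266.4 W m⁻².
T_eq = [S(1−A)/(4σ)]^(1/4) = [266.4×0.76/(4×5.67×10⁻⁸)]^(1/4) = 172.9 K.
ΔT = T_surf − T_eq = 208 − 172.9.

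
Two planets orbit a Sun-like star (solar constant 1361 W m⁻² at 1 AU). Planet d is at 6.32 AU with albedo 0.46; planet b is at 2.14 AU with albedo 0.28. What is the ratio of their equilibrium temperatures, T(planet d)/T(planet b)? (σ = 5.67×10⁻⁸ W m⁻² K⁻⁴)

T₁/T₂ ≈ 0.542

T_eq = [S₀(1−A)/(4σd²)]^(1/4), so T ∝ (1−A)^(1/4) / √d.
T₁ = [1361×0.54/(4×5.67×10⁻⁸×6.32²)]^(1/4) = 94.91 K.
T₂ = [1361×0.72/(4×5.67×10⁻⁸×2.14²)]^(1/4) = 175.26 K.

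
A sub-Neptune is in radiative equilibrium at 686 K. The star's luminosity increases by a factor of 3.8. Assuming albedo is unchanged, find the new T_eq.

T_eq ∝ L^(1/4) · d^(−1/2).
T′ = 686 × 3.8^(1/4) = 958 K.

T_eq ≈ 958 K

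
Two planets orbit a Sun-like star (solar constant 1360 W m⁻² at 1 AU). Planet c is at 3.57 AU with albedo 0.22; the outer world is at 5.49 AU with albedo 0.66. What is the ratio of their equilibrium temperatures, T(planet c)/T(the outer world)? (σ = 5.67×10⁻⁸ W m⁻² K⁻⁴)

T_eq = [S₀(1−A)/(4σd²)]^(1/4), so T ∝ (1−A)^(1/4) / √d.
T₁ = [1360×0.78/(4×5.67×10⁻⁸×3.57²)]^(1/4) = 138.41 K.
T₂ = [1360×0.34/(4×5.67×10⁻⁸×5.49²)]^(1/4) = 90.69 K.

T₁/T₂ ≈ 1.526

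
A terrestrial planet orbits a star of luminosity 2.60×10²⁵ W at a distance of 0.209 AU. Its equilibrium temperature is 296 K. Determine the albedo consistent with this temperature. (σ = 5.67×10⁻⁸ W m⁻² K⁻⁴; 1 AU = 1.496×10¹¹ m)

A ≈ 0.18

d = 0.209 AU = 3.13×10¹⁰ m.
Flux: S = L/(4πd²) = 2.60×10²⁵/(4π×(3.13×10¹⁰)²) = 2120 W m⁻².
From T_eq⁴ = S(1−A)/(4σ): 1−A = 4σT_eq⁴/S.
1−A = 4 × 5.67×10⁻⁸ × (296)⁴ / 2120 = 0.823.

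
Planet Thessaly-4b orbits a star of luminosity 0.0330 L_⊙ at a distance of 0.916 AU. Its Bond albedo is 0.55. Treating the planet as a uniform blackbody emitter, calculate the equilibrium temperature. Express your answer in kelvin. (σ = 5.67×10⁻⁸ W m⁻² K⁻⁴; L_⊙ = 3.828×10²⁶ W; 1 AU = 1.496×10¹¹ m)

d = 0.916 AU = 1.37×10¹¹ m.
L = 0.0330 × 3.828×10²⁶ = 1.26×10²⁵ W.
Flux: S = L/(4πd²) = 1.26×10²⁵/(4π×(1.37×10¹¹)²) = 53.5 W m⁻².
Energy balance: absorbed = emitted ⇒ πR²·S(1−A) = 4πR²·σT_eq⁴, so T_eq⁴ = S(1−A)/(4σ).
T_eq = [53.5 × 0.45 / (4 × 5.67×10⁻⁸)]^(1/4) = (1.06×10⁸)^(1/4) = 102 K.

T_eq ≈ 102 K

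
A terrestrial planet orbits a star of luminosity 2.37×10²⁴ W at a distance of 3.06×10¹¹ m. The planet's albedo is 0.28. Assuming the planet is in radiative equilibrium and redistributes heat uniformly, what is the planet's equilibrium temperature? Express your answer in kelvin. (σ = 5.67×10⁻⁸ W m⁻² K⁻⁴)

T_eq ≈ 50.3 K

Flux: S = L/(4πd²) = 2.37×10²⁴/(4π×(3.06×10¹¹)²) = 2.01 W m⁻².
Energy balance: absorbed = emitted ⇒ πR²·S(1−A) = 4πR²·σT_eq⁴, so T_eq⁴ = S(1−A)/(4σ).
T_eq = [2.01 × 0.72 / (4 × 5.67×10⁻⁸)]^(1/4) = (6.39×10⁶)^(1/4) = 50.3 K.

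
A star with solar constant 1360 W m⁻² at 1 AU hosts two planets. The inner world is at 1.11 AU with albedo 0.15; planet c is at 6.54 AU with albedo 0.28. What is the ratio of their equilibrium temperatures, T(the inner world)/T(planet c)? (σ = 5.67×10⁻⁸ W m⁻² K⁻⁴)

T₁/T₂ ≈ 2.530

T_eq = [S₀(1−A)/(4σd²)]^(1/4), so T ∝ (1−A)^(1/4) / √d.
T₁ = [1360×0.85/(4×5.67×10⁻⁸×1.11²)]^(1/4) = 253.61 K.
T₂ = [1360×0.72/(4×5.67×10⁻⁸×6.54²)]^(1/4) = 100.23 K.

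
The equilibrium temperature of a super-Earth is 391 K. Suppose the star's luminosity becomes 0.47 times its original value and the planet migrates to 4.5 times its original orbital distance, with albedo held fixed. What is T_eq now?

T_eq ≈ 153 K

T_eq ∝ L^(1/4) · d^(−1/2).
T′ = 391 × 0.47^(1/4) / 4.5^(1/2) = 153 K.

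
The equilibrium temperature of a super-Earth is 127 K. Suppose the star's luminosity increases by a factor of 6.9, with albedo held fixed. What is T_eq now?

T_eq ∝ L^(1/4) · d^(−1/2).
T′ = 127 × 6.9^(1/4) = 206 K.

T_eq ≈ 206 K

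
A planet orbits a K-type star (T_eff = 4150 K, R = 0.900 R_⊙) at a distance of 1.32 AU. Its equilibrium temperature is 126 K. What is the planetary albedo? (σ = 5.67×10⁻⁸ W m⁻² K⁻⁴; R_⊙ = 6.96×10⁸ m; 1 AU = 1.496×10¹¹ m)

A ≈ 0.66

R_⋆ = 0.900 × 6.96×10⁸ = 6.26×10⁸ m.
d = 1.32 AU = 1.97×10¹¹ m.
L = 4πR_⋆²σT_⋆⁴ = 4π(6.26×10⁸)² × 5.67×10⁻⁸ × (4150)⁴ = 8.29×10²⁵ W.
S = L/(4πd²) = 169 W m⁻².
From T_eq⁴ = S(1−A)/(4σ): 1−A = 4σT_eq⁴/S.
1−A = 4 × 5.67×10⁻⁸ × (126)⁴ / 169 = 0.338.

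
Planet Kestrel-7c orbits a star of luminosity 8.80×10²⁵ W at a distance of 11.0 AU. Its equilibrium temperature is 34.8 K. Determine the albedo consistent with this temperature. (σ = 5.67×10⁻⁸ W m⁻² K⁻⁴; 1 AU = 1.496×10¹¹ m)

d = 11.0 AU = 1.65×10¹² m.
Flux: S = L/(4πd²) = 8.80×10²⁵/(4π×(1.65×10¹²)²) = 2.59 W m⁻².
From T_eq⁴ = S(1−A)/(4σ): 1−A = 4σT_eq⁴/S.
1−A = 4 × 5.67×10⁻⁸ × (34.8)⁴ / 2.59 = 0.129.

A ≈ 0.87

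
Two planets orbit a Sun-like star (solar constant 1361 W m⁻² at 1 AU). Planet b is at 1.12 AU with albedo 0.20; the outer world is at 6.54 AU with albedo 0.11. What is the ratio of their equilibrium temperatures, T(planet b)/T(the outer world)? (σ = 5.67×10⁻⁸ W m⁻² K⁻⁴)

T_eq = [S₀(1−A)/(4σd²)]^(1/4), so T ∝ (1−A)^(1/4) / √d.
T₁ = [1361×0.80/(4×5.67×10⁻⁸×1.12²)]^(1/4) = 248.72 K.
T₂ = [1361×0.89/(4×5.67×10⁻⁸×6.54²)]^(1/4) = 105.71 K.

T₁/T₂ ≈ 2.353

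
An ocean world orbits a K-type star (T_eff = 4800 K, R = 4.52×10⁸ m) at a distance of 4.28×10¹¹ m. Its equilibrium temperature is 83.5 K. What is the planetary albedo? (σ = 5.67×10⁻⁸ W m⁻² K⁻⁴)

L = 4πR_⋆²σT_⋆⁴ = 4π(4.52×10⁸)² × 5.67×10⁻⁸ × (4800)⁴ = 7.73×10²⁵ W.
S = L/(4πd²) = 33.6 W m⁻².
From T_eq⁴ = S(1−A)/(4σ): 1−A = 4σT_eq⁴/S.
1−A = 4 × 5.67×10⁻⁸ × (83.5)⁴ / 33.6 = 0.328.

A ≈ 0.67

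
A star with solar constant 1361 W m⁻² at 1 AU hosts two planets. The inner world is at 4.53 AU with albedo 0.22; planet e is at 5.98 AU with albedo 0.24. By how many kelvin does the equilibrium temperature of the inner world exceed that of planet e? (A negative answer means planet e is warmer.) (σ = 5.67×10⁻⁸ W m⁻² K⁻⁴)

T_eq = [S₀(1−A)/(4σd²)]^(1/4), so T ∝ (1−A)^(1/4) / √d.
T₁ = [1361×0.78/(4×5.67×10⁻⁸×4.53²)]^(1/4) = 122.89 K.
T₂ = [1361×0.76/(4×5.67×10⁻⁸×5.98²)]^(1/4) = 106.27 K.

ΔT ≈ 16.6 K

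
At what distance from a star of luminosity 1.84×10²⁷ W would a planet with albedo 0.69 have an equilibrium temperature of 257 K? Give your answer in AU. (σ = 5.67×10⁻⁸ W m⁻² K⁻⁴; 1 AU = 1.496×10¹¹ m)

d ≈ 1.43 AU

From T_eq⁴ = L(1−A)/(16πσd²): d = √[L(1−A)/(16πσT_eq⁴)].
d = √[1.84×10²⁷ × 0.31 / (16π × 5.67×10⁻⁸ × (257)⁴)] = 2.14×10¹¹ m = 1.43 AU.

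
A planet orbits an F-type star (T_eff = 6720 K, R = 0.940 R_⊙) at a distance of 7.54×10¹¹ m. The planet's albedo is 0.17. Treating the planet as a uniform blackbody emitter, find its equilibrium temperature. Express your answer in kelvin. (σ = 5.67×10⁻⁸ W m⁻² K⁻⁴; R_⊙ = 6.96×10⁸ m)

R_⋆ = 0.940 × 6.96×10⁸ = 6.54×10⁸ m.
L = 4πR_⋆²σT_⋆⁴ = 4π(6.54×10⁸)² × 5.67×10⁻⁸ × (6720)⁴ = 6.22×10²⁶ W.
S = L/(4πd²) = 87.1 W m⁻².
Energy balance: absorbed = emitted ⇒ πR²·S(1−A) = 4πR²·σT_eq⁴, so T_eq⁴ = S(1−A)/(4σ).
T_eq = [87.1 × 0.83 / (4 × 5.67×10⁻⁸)]^(1/4) = (3.19×10⁸)^(1/4) = 134 K.

T_eq ≈ 134 K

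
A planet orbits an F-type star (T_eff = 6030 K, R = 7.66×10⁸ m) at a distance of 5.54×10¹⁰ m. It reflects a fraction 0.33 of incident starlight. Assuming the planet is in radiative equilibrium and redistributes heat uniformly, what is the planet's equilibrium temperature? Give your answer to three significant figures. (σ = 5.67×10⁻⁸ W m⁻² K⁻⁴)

T_eq ≈ 454 K

L = 4πR_⋆²σT_⋆⁴ = 4π(7.66×10⁸)² × 5.67×10⁻⁸ × (6030)⁴ = 5.53×10²⁶ W.
S = L/(4πd²) = 1.43×10⁴ W m⁻².
Energy balance: absorbed = emitted ⇒ πR²·S(1−A) = 4πR²·σT_eq⁴, so T_eq⁴ = S(1−A)/(4σ).
T_eq = [1.43×10⁴ × 0.67 / (4 × 5.67×10⁻⁸)]^(1/4) = (4.23×10¹⁰)^(1/4) = 454 K.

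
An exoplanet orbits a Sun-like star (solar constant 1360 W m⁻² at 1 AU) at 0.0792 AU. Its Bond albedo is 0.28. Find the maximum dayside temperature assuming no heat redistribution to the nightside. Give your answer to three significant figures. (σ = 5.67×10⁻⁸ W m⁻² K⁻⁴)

Flux at 0.0792 AU: S = 1360/0.0792² = 2.17×10⁵ W m⁻².
With no redistribution each surface element balances locally: S(1−A) = σT⁴.
T = [2.17×10⁵ × 0.72 / 5.67×10⁻⁸]^(1/4) = (2.75×10¹²)^(1/4) = 1290 K.

T_ss ≈ 1290 K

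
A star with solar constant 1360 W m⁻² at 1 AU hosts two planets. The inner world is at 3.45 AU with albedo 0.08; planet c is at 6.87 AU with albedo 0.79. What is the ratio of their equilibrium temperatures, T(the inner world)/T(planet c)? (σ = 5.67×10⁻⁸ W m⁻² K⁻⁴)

T_eq = [S₀(1−A)/(4σd²)]^(1/4), so T ∝ (1−A)^(1/4) / √d.
T₁ = [1360×0.92/(4×5.67×10⁻⁸×3.45²)]^(1/4) = 146.73 K.
T₂ = [1360×0.21/(4×5.67×10⁻⁸×6.87²)]^(1/4) = 71.87 K.

T₁/T₂ ≈ 2.042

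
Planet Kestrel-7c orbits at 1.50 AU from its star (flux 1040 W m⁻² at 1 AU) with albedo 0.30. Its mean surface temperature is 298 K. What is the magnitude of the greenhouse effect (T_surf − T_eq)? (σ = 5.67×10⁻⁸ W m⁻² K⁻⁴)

ΔT ≈ 103.7 K

S = 1040/1.50² = 462.2 W m⁻².
T_eq = [S(1−A)/(4σ)]^(1/4) = [462.2×0.70/(4×5.67×10⁻⁸)]^(1/4) = 194.3 K.
ΔT = T_surf − T_eq = 298 − 194.3.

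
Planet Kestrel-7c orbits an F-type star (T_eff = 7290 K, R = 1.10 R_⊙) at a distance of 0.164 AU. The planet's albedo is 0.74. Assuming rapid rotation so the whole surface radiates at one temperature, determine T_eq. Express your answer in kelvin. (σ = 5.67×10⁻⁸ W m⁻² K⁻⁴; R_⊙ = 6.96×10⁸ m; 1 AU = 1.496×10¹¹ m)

R_⋆ = 1.10 × 6.96×10⁸ = 7.66×10⁸ m.
d = 0.164 AU = 2.45×10¹⁰ m.
L = 4πR_⋆²σT_⋆⁴ = 4π(7.66×10⁸)² × 5.67×10⁻⁸ × (7290)⁴ = 1.18×10²⁷ W.
S = L/(4πd²) = 1.56×10⁵ W m⁻².
Energy balance: absorbed = emitted ⇒ πR²·S(1−A) = 4πR²·σT_eq⁴, so T_eq⁴ = S(1−A)/(4σ).
T_eq = [1.56×10⁵ × 0.26 / (4 × 5.67×10⁻⁸)]^(1/4) = (1.79×10¹¹)^(1/4) = 650 K.

T_eq ≈ 650 K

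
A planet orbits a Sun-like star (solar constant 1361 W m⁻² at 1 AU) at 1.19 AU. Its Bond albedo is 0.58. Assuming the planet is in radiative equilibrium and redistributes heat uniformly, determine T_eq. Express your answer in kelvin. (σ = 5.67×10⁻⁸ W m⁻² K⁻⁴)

T_eq ≈ 205 K

Flux at 1.19 AU: S = 1361/1.19² = 961 W m⁻².
Energy balance: absorbed = emitted ⇒ πR²·S(1−A) = 4πR²·σT_eq⁴, so T_eq⁴ = S(1−A)/(4σ).
T_eq = [961 × 0.42 / (4 × 5.67×10⁻⁸)]^(1/4) = (1.78×10⁹)^(1/4) = 205 K.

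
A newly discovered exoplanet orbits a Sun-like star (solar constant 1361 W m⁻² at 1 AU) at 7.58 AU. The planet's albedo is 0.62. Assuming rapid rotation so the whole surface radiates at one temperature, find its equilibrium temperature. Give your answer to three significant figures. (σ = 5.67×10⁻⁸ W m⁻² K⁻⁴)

Flux at 7.58 AU: S = 1361/7.58² = 23.7 W m⁻².
Energy balance: absorbed = emitted ⇒ πR²·S(1−A) = 4πR²·σT_eq⁴, so T_eq⁴ = S(1−A)/(4σ).
T_eq = [23.7 × 0.38 / (4 × 5.67×10⁻⁸)]^(1/4) = (3.97×10⁷)^(1/4) = 79.4 K.

T_eq ≈ 79.4 K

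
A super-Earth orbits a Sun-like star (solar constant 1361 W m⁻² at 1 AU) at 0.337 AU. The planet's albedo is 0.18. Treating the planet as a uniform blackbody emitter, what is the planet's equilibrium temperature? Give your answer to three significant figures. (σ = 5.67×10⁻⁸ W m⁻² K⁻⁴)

T_eq ≈ 456 K

Flux at 0.337 AU: S = 1361/0.337² = 1.20×10⁴ W m⁻².
Energy balance: absorbed = emitted ⇒ πR²·S(1−A) = 4πR²·σT_eq⁴, so T_eq⁴ = S(1−A)/(4σ).
T_eq = [1.20×10⁴ × 0.82 / (4 × 5.67×10⁻⁸)]^(1/4) = (4.33×10¹⁰)^(1/4) = 456 K.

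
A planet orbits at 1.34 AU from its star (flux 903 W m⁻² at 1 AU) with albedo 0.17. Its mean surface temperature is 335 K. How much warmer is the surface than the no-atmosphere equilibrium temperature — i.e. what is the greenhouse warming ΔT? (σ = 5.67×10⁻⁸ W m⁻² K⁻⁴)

ΔT ≈ 127.9 K

S = 903/1.34² = 502.9 W m⁻².
T_eq = [S(1−A)/(4σ)]^(1/4) = [502.9×0.83/(4×5.67×10⁻⁸)]^(1/4) = 207.1 K.
ΔT = T_surf − T_eq = 335 − 207.1.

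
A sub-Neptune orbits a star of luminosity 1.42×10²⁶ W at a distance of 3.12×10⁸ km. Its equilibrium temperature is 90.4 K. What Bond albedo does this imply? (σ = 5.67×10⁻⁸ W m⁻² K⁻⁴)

d = 3.12×10⁸ km = 3.12×10¹¹ m.
Flux: S = L/(4πd²) = 1.42×10²⁶/(4π×(3.12×10¹¹)²) = 116 W m⁻².
From T_eq⁴ = S(1−A)/(4σ): 1−A = 4σT_eq⁴/S.
1−A = 4 × 5.67×10⁻⁸ × (90.4)⁴ / 116 = 0.130.

A ≈ 0.87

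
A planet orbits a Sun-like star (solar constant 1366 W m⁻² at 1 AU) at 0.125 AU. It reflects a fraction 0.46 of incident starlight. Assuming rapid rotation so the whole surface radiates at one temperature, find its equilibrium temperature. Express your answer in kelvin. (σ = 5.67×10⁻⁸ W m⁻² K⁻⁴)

Flux at 0.125 AU: S = 1366/0.125² = 8.74×10⁴ W m⁻².
Energy balance: absorbed = emitted ⇒ πR²·S(1−A) = 4πR²·σT_eq⁴, so T_eq⁴ = S(1−A)/(4σ).
T_eq = [8.74×10⁴ × 0.54 / (4 × 5.67×10⁻⁸)]^(1/4) = (2.08×10¹¹)^(1/4) = 675 K.

T_eq ≈ 675 K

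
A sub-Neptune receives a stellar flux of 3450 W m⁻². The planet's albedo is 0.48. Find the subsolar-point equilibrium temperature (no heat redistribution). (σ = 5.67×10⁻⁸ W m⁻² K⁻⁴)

At the subsolar point the surface absorbs S(1−A) and emits σT⁴ per unit area — no factor of 4, since only the local patch is in balance.
T = [3450 × 0.52 / 5.67×10⁻⁸]^(1/4) = (3.16×10¹⁰)^(1/4) = 422 K.

T_ss ≈ 422 K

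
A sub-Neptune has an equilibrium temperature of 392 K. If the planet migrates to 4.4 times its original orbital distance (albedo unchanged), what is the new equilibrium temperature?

T_eq ≈ 187 K

T_eq ∝ L^(1/4) · d^(−1/2).
T′ = 392 / 4.4^(1/2) = 187 K.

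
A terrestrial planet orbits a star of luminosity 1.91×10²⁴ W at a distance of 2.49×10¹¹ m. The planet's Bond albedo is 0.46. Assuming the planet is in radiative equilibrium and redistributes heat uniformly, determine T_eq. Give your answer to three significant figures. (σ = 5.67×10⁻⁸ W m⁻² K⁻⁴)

T_eq ≈ 49.2 K

Flux: S = L/(4πd²) = 1.91×10²⁴/(4π×(2.49×10¹¹)²) = 2.45 W m⁻².
Energy balance: absorbed = emitted ⇒ πR²·S(1−A) = 4πR²·σT_eq⁴, so T_eq⁴ = S(1−A)/(4σ).
T_eq = [2.45 × 0.54 / (4 × 5.67×10⁻⁸)]^(1/4) = (5.84×10⁶)^(1/4) = 49.2 K.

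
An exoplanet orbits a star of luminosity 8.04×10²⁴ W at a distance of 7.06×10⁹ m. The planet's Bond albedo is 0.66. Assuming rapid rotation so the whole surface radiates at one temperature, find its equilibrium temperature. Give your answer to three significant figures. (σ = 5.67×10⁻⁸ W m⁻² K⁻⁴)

T_eq ≈ 372 K

Flux: S = L/(4πd²) = 8.04×10²⁴/(4π×(7.06×10⁹)²) = 1.28×10⁴ W m⁻².
Energy balance: absorbed = emitted ⇒ πR²·S(1−A) = 4πR²·σT_eq⁴, so T_eq⁴ = S(1−A)/(4σ).
T_eq = [1.28×10⁴ × 0.34 / (4 × 5.67×10⁻⁸)]^(1/4) = (1.92×10¹⁰)^(1/4) = 372 K.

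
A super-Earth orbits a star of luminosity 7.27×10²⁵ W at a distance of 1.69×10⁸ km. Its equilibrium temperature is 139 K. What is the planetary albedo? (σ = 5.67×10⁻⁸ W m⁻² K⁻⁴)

A ≈ 0.58

d = 1.69×10⁸ km = 1.69×10¹¹ m.
Flux: S = L/(4πd²) = 7.27×10²⁵/(4π×(1.69×10¹¹)²) = 203 W m⁻².
From T_eq⁴ = S(1−A)/(4σ): 1−A = 4σT_eq⁴/S.
1−A = 4 × 5.67×10⁻⁸ × (139)⁴ / 203 = 0.418.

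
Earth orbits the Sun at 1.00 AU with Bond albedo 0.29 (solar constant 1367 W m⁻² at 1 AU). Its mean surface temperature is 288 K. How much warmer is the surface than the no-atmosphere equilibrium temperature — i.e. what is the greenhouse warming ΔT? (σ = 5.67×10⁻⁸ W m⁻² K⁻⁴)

ΔT ≈ 32.2 K

S = 1367/1.00² = 1367 W m⁻².
T_eq = [S(1−A)/(4σ)]^(1/4) = [1367×0.71/(4×5.67×10⁻⁸)]^(1/4) = 255.8 K.
ΔT = T_surf − T_eq = 288 − 255.8.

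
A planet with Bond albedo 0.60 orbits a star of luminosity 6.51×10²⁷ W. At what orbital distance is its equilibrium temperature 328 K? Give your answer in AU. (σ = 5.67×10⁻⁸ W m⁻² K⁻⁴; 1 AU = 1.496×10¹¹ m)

d ≈ 1.88 AU

From T_eq⁴ = L(1−A)/(16πσd²): d = √[L(1−A)/(16πσT_eq⁴)].
d = √[6.51×10²⁷ × 0.40 / (16π × 5.67×10⁻⁸ × (328)⁴)] = 2.81×10¹¹ m = 1.88 AU.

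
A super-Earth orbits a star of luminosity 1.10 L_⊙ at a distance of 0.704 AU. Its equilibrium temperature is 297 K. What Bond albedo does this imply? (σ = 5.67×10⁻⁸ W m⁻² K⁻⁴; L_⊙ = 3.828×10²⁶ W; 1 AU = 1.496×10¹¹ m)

A ≈ 0.42

d = 0.704 AU = 1.05×10¹¹ m.
L = 1.10 × 3.828×10²⁶ = 4.21×10²⁶ W.
Flux: S = L/(4πd²) = 4.21×10²⁶/(4π×(1.05×10¹¹)²) = 3020 W m⁻².
From T_eq⁴ = S(1−A)/(4σ): 1−A = 4σT_eq⁴/S.
1−A = 4 × 5.67×10⁻⁸ × (297)⁴ / 3020 = 0.584.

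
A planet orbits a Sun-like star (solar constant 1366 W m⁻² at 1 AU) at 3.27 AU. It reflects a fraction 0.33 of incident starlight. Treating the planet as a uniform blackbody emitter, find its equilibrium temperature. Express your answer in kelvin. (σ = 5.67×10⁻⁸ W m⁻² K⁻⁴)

T_eq ≈ 139 K

Flux at 3.27 AU: S = 1366/3.27² = 128 W m⁻².
Energy balance: absorbed = emitted ⇒ πR²·S(1−A) = 4πR²·σT_eq⁴, so T_eq⁴ = S(1−A)/(4σ).
T_eq = [128 × 0.67 / (4 × 5.67×10⁻⁸)]^(1/4) = (3.77×10⁸)^(1/4) = 139 K.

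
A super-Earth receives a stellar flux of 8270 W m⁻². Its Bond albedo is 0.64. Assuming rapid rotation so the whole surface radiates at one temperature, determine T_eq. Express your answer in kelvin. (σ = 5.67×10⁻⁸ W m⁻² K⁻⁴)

Energy balance: absorbed = emitted ⇒ πR²·S(1−A) = 4πR²·σT_eq⁴, so T_eq⁴ = S(1−A)/(4σ).
T_eq = [8270 × 0.36 / (4 × 5.67×10⁻⁸)]^(1/4) = (1.31×10¹⁰)^(1/4) = 338 K.

T_eq ≈ 338 K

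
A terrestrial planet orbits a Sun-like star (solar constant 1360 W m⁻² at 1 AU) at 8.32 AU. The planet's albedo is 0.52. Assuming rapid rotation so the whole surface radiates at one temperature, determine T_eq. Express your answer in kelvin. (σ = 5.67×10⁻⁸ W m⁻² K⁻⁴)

T_eq ≈ 80.3 K

Flux at 8.32 AU: S = 1360/8.32² = 19.6 W m⁻².
Energy balance: absorbed = emitted ⇒ πR²·S(1−A) = 4πR²·σT_eq⁴, so T_eq⁴ = S(1−A)/(4σ).
T_eq = [19.6 × 0.48 / (4 × 5.67×10⁻⁸)]^(1/4) = (4.16×10⁷)^(1/4) = 80.3 K.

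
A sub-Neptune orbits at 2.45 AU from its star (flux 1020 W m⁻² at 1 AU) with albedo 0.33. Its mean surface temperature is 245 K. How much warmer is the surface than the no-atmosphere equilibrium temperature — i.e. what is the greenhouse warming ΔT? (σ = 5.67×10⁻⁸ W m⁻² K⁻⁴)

ΔT ≈ 95.3 K

S = 1020/2.45² = 169.9 W m⁻².
T_eq = [S(1−A)/(4σ)]^(1/4) = [169.9×0.67/(4×5.67×10⁻⁸)]^(1/4) = 149.7 K.
ΔT = T_surf − T_eq = 245 − 149.7.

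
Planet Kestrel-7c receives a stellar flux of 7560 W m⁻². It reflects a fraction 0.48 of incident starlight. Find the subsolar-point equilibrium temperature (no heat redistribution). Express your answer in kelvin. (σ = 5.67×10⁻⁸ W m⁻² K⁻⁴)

T_ss ≈ 513 K

At the subsolar point the surface absorbs S(1−A) and emits σT⁴ per unit area — no factor of 4, since only the local patch is in balance.
T = [7560 × 0.52 / 5.67×10⁻⁸]^(1/4) = (6.93×10¹⁰)^(1/4) = 513 K.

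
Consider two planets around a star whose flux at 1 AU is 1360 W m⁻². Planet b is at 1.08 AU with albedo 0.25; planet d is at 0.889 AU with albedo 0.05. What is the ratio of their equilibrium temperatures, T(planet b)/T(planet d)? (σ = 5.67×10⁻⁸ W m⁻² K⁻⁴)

T₁/T₂ ≈ 0.855

T_eq = [S₀(1−A)/(4σd²)]^(1/4), so T ∝ (1−A)^(1/4) / √d.
T₁ = [1360×0.75/(4×5.67×10⁻⁸×1.08²)]^(1/4) = 249.19 K.
T₂ = [1360×0.95/(4×5.67×10⁻⁸×0.889²)]^(1/4) = 291.38 K.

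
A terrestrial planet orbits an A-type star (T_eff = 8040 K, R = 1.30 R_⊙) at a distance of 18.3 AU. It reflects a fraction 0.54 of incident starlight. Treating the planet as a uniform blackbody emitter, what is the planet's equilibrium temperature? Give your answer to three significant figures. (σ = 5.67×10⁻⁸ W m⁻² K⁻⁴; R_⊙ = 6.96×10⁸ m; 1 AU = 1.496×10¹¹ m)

R_⋆ = 1.30 × 6.96×10⁸ = 9.05×10⁸ m.
d = 18.3 AU = 2.74×10¹² m.
L = 4πR_⋆²σT_⋆⁴ = 4π(9.05×10⁸)² × 5.67×10⁻⁸ × (8040)⁴ = 2.44×10²⁷ W.
S = L/(4πd²) = 25.9 W m⁻².
Energy balance: absorbed = emitted ⇒ πR²·S(1−A) = 4πR²·σT_eq⁴, so T_eq⁴ = S(1−A)/(4σ).
T_eq = [25.9 × 0.46 / (4 × 5.67×10⁻⁸)]^(1/4) = (5.25×10⁷)^(1/4) = 85.1 K.

T_eq ≈ 85.1 K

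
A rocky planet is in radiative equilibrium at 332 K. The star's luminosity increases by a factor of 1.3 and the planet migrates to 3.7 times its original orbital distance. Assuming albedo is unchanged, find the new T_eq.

T_eq ≈ 184 K

T_eq ∝ L^(1/4) · d^(−1/2).
T′ = 332 × 1.3^(1/4) / 3.7^(1/2) = 184 K.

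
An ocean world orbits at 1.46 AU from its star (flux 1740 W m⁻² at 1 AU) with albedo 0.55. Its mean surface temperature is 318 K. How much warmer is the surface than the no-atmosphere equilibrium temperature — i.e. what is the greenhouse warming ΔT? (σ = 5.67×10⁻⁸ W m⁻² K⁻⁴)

ΔT ≈ 117.4 K

S = 1740/1.46² = 816.3 W m⁻².
T_eq = [S(1−A)/(4σ)]^(1/4) = [816.3×0.45/(4×5.67×10⁻⁸)]^(1/4) = 200.6 K.
ΔT = T_surf − T_eq = 318 − 200.6.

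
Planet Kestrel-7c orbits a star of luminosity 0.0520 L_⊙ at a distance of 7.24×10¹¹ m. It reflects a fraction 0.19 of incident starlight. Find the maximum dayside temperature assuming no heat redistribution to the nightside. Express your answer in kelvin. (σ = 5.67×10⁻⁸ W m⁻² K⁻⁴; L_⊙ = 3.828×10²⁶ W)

T_ss ≈ 81.1 K

L = 0.0520 × 3.828×10²⁶ = 1.99×10²⁵ W.
Flux: S = L/(4πd²) = 1.99×10²⁵/(4π×(7.24×10¹¹)²) = 3.02 W m⁻².
With no redistribution each surface element balances locally: S(1−A) = σT⁴.
T = [3.02 × 0.81 / 5.67×10⁻⁸]^(1/4) = (4.32×10⁷)^(1/4) = 81.1 K.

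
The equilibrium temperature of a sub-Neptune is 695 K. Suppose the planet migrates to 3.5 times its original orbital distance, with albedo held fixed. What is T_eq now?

T_eq ≈ 371 K

T_eq ∝ L^(1/4) · d^(−1/2).
T′ = 695 / 3.5^(1/2) = 371 K.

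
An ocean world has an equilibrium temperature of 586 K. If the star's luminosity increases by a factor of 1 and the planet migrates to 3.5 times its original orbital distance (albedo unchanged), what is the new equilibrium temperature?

T_eq ≈ 313 K

T_eq ∝ L^(1/4) · d^(−1/2).
T′ = 586 × 1^(1/4) / 3.5^(1/2) = 313 K.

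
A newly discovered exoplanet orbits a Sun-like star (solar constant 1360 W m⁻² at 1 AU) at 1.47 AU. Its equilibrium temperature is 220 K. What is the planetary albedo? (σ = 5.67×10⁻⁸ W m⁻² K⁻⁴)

A ≈ 0.16

Flux at 1.47 AU: S = 1360/1.47² = 629 W m⁻².
From T_eq⁴ = S(1−A)/(4σ): 1−A = 4σT_eq⁴/S.
1−A = 4 × 5.67×10⁻⁸ × (220)⁴ / 629 = 0.844.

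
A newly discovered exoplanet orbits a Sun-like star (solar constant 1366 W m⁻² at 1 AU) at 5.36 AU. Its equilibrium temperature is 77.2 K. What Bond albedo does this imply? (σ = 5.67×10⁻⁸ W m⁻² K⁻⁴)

Flux at 5.36 AU: S = 1366/5.36² = 47.5 W m⁻².
From T_eq⁴ = S(1−A)/(4σ): 1−A = 4σT_eq⁴/S.
1−A = 4 × 5.67×10⁻⁸ × (77.2)⁴ / 47.5 = 0.169.

A ≈ 0.83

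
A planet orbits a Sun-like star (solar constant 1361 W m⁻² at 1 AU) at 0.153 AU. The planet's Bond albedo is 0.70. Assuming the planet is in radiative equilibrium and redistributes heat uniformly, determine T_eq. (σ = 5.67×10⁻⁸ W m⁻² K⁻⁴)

T_eq ≈ 527 K

Flux at 0.153 AU: S = 1361/0.153² = 5.81×10⁴ W m⁻².
Energy balance: absorbed = emitted ⇒ πR²·S(1−A) = 4πR²·σT_eq⁴, so T_eq⁴ = S(1−A)/(4σ).
T_eq = [5.81×10⁴ × 0.30 / (4 × 5.67×10⁻⁸)]^(1/4) = (7.69×10¹⁰)^(1/4) = 527 K.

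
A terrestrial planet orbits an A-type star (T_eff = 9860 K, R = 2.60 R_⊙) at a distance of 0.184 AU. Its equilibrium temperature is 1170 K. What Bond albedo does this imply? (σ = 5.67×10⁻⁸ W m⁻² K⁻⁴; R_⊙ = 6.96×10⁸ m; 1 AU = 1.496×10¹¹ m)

R_⋆ = 2.60 × 6.96×10⁸ = 1.81×10⁹ m.
d = 0.184 AU = 2.75×10¹⁰ m.
L = 4πR_⋆²σT_⋆⁴ = 4π(1.81×10⁹)² × 5.67×10⁻⁸ × (9860)⁴ = 2.21×10²⁸ W.
S = L/(4πd²) = 2.32×10⁶ W m⁻².
From T_eq⁴ = S(1−A)/(4σ): 1−A = 4σT_eq⁴/S.
1−A = 4 × 5.67×10⁻⁸ × (1170)⁴ / 2.32×10⁶ = 0.183.

A ≈ 0.82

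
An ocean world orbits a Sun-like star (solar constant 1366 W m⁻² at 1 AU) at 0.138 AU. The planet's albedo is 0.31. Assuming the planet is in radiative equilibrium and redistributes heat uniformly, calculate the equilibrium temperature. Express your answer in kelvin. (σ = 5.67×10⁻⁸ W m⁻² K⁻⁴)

T_eq ≈ 683 K

Flux at 0.138 AU: S = 1366/0.138² = 7.17×10⁴ W m⁻².
Energy balance: absorbed = emitted ⇒ πR²·S(1−A) = 4πR²·σT_eq⁴, so T_eq⁴ = S(1−A)/(4σ).
T_eq = [7.17×10⁴ × 0.69 / (4 × 5.67×10⁻⁸)]^(1/4) = (2.18×10¹¹)^(1/4) = 683 K.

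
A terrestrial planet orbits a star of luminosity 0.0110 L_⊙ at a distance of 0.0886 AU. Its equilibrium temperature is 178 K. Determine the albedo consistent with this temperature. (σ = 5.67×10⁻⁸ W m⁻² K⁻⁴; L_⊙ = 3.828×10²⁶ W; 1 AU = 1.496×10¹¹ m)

A ≈ 0.88

d = 0.0886 AU = 1.33×10¹⁰ m.
L = 0.0110 × 3.828×10²⁶ = 4.21×10²⁴ W.
Flux: S = L/(4πd²) = 4.21×10²⁴/(4π×(1.33×10¹⁰)²) = 1910 W m⁻².
From T_eq⁴ = S(1−A)/(4σ): 1−A = 4σT_eq⁴/S.
1−A = 4 × 5.67×10⁻⁸ × (178)⁴ / 1910 = 0.119.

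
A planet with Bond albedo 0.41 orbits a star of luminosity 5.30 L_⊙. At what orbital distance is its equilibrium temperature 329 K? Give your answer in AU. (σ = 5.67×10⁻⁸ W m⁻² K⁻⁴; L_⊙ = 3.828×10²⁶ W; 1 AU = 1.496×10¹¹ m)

d ≈ 1.27 AU

L = 5.30 × 3.828×10²⁶ = 2.03×10²⁷ W.
From T_eq⁴ = L(1−A)/(16πσd²): d = √[L(1−A)/(16πσT_eq⁴)].
d = √[2.03×10²⁷ × 0.59 / (16π × 5.67×10⁻⁸ × (329)⁴)] = 1.89×10¹¹ m = 1.27 AU.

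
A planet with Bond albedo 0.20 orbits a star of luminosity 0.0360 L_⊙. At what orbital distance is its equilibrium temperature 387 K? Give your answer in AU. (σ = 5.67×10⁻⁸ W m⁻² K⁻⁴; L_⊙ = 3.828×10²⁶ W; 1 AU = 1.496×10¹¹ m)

L = 0.0360 × 3.828×10²⁶ = 1.38×10²⁵ W.
From T_eq⁴ = L(1−A)/(16πσd²): d = √[L(1−A)/(16πσT_eq⁴)].
d = √[1.38×10²⁵ × 0.80 / (16π × 5.67×10⁻⁸ × (387)⁴)] = 1.31×10¹⁰ m = 0.0878 AU.

d ≈ 0.0878 AU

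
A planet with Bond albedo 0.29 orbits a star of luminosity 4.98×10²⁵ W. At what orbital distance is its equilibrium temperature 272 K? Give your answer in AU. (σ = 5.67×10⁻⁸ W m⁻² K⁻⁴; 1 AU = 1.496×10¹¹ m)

From T_eq⁴ = L(1−A)/(16πσd²): d = √[L(1−A)/(16πσT_eq⁴)].
d = √[4.98×10²⁵ × 0.71 / (16π × 5.67×10⁻⁸ × (272)⁴)] = 4.76×10¹⁰ m = 0.318 AU.

d ≈ 0.318 AU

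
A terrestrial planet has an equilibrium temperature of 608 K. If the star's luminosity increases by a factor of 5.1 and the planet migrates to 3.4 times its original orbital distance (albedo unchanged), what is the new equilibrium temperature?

T_eq ≈ 496 K

T_eq ∝ L^(1/4) · d^(−1/2).
T′ = 608 × 5.1^(1/4) / 3.4^(1/2) = 496 K.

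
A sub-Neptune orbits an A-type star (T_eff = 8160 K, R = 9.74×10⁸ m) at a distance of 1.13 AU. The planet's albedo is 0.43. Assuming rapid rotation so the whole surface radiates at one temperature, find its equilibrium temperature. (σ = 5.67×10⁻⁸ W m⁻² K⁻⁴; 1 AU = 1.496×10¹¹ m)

T_eq ≈ 381 K

d = 1.13 AU = 1.69×10¹¹ m.
L = 4πR_⋆²σT_⋆⁴ = 4π(9.74×10⁸)² × 5.67×10⁻⁸ × (8160)⁴ = 3.00×10²⁷ W.
S = L/(4πd²) = 8350 W m⁻².
Energy balance: absorbed = emitted ⇒ πR²·S(1−A) = 4πR²·σT_eq⁴, so T_eq⁴ = S(1−A)/(4σ).
T_eq = [8350 × 0.57 / (4 × 5.67×10⁻⁸)]^(1/4) = (2.10×10¹⁰)^(1/4) = 381 K.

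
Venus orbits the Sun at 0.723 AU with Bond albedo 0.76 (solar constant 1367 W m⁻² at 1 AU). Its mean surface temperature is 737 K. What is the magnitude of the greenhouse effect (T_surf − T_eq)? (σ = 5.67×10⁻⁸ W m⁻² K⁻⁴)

ΔT ≈ 507.6 K

S = 1367/0.723² = 2615 W m⁻².
T_eq = [S(1−A)/(4σ)]^(1/4) = [2615×0.24/(4×5.67×10⁻⁸)]^(1/4) = 229.4 K.
ΔT = T_surf − T_eq = 737 − 229.4.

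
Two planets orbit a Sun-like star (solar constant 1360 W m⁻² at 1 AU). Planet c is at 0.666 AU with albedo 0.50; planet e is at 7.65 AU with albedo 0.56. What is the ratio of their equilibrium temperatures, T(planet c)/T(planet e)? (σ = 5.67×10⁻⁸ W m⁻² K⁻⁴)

T₁/T₂ ≈ 3.499

T_eq = [S₀(1−A)/(4σd²)]^(1/4), so T ∝ (1−A)^(1/4) / √d.
T₁ = [1360×0.50/(4×5.67×10⁻⁸×0.666²)]^(1/4) = 286.73 K.
T₂ = [1360×0.44/(4×5.67×10⁻⁸×7.65²)]^(1/4) = 81.94 K.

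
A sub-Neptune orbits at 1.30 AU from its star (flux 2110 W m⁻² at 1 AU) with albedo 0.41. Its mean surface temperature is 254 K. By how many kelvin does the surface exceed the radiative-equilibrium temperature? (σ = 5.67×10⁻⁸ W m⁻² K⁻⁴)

S = 2110/1.30² = 1249 W m⁻².
T_eq = [S(1−A)/(4σ)]^(1/4) = [1249×0.59/(4×5.67×10⁻⁸)]^(1/4) = 238.7 K.
ΔT = T_surf − T_eq = 254 − 238.7.

ΔT ≈ 15.3 K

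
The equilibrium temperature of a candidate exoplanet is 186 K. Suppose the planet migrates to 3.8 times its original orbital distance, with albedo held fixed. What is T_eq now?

T_eq ∝ L^(1/4) · d^(−1/2).
T′ = 186 / 3.8^(1/2) = 95.4 K.

T_eq ≈ 95.4 K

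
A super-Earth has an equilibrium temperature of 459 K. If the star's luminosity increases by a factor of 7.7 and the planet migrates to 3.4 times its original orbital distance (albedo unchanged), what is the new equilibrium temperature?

T_eq ≈ 415 K

T_eq ∝ L^(1/4) · d^(−1/2).
T′ = 459 × 7.7^(1/4) / 3.4^(1/2) = 415 K.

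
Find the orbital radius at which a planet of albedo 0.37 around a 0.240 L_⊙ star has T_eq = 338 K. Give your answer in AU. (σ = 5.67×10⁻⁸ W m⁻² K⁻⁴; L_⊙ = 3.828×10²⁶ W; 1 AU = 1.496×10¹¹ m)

d ≈ 0.264 AU

L = 0.240 × 3.828×10²⁶ = 9.19×10²⁵ W.
From T_eq⁴ = L(1−A)/(16πσd²): d = √[L(1−A)/(16πσT_eq⁴)].
d = √[9.19×10²⁵ × 0.63 / (16π × 5.67×10⁻⁸ × (338)⁴)] = 3.94×10¹⁰ m = 0.264 AU.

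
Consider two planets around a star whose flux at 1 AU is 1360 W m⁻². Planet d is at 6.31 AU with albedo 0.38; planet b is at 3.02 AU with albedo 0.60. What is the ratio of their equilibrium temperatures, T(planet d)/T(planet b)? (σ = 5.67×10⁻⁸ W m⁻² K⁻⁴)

T₁/T₂ ≈ 0.772

T_eq = [S₀(1−A)/(4σd²)]^(1/4), so T ∝ (1−A)^(1/4) / √d.
T₁ = [1360×0.62/(4×5.67×10⁻⁸×6.31²)]^(1/4) = 98.30 K.
T₂ = [1360×0.40/(4×5.67×10⁻⁸×3.02²)]^(1/4) = 127.35 K.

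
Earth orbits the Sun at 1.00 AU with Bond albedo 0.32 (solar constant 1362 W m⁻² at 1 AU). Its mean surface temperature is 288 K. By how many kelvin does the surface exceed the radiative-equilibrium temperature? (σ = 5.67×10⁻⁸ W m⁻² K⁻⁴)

S = 1362/1.00² = 1362 W m⁻².
T_eq = [S(1−A)/(4σ)]^(1/4) = [1362×0.68/(4×5.67×10⁻⁸)]^(1/4) = 252.8 K.
ΔT = T_surf − T_eq = 288 − 252.8.

ΔT ≈ 35.2 K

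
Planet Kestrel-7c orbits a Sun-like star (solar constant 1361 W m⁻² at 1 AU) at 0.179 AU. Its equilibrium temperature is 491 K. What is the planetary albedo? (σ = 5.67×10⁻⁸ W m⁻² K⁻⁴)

Flux at 0.179 AU: S = 1361/0.179² = 4.25×10⁴ W m⁻².
From T_eq⁴ = S(1−A)/(4σ): 1−A = 4σT_eq⁴/S.
1−A = 4 × 5.67×10⁻⁸ × (491)⁴ / 4.25×10⁴ = 0.310.

A ≈ 0.69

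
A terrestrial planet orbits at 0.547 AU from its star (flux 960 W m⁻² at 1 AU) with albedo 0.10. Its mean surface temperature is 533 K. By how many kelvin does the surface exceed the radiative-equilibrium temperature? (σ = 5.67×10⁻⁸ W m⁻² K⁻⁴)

S = 960/0.547² = 3208 W m⁻².
T_eq = [S(1−A)/(4σ)]^(1/4) = [3208×0.90/(4×5.67×10⁻⁸)]^(1/4) = 335.9 K.
ΔT = T_surf − T_eq = 533 − 335.9.

ΔT ≈ 197.1 K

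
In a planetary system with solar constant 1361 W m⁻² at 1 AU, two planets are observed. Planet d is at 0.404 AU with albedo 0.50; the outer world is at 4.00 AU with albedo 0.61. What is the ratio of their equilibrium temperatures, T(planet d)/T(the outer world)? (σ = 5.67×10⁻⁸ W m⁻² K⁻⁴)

T₁/T₂ ≈ 3.348

T_eq = [S₀(1−A)/(4σd²)]^(1/4), so T ∝ (1−A)^(1/4) / √d.
T₁ = [1361×0.50/(4×5.67×10⁻⁸×0.404²)]^(1/4) = 368.22 K.
T₂ = [1361×0.39/(4×5.67×10⁻⁸×4.00²)]^(1/4) = 109.97 K.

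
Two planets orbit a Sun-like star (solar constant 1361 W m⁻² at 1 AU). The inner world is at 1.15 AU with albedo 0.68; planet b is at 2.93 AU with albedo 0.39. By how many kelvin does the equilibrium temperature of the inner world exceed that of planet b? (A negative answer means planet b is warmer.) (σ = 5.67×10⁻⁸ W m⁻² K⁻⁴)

ΔT ≈ 51.5 K

T_eq = [S₀(1−A)/(4σd²)]^(1/4), so T ∝ (1−A)^(1/4) / √d.
T₁ = [1361×0.32/(4×5.67×10⁻⁸×1.15²)]^(1/4) = 195.21 K.
T₂ = [1361×0.61/(4×5.67×10⁻⁸×2.93²)]^(1/4) = 143.70 K.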